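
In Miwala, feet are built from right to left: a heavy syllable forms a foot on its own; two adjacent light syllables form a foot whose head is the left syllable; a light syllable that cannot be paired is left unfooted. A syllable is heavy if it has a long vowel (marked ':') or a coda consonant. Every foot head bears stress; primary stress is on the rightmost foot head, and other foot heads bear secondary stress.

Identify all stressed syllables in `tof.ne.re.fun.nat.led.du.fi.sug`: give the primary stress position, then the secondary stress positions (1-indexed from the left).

Weights: 1 tof H, 2 ne L, 3 re L, 4 fun H, 5 nat H, 6 led H, 7 du L, 8 fi L, 9 sug H.
Parse right to left (heavy = foot alone; LL = one foot; stranded L unfooted): (ˈtof) (ˈne.re) (ˈfun) (ˈnat) (ˈled) (ˈdu.fi) (ˈsug).
Foot heads: 1, 2, 4, 5, 6, 7, 9.
Primary stress on the rightmost head = syllable 9.
Secondary stress on 1, 2, 4, 5, 6, 7: ˌtof.ˌne.re.ˌfun.ˌnat.ˌled.ˌdu.fi.ˈsug.

primary 9, secondary 1, 2, 4, 5, 6, 7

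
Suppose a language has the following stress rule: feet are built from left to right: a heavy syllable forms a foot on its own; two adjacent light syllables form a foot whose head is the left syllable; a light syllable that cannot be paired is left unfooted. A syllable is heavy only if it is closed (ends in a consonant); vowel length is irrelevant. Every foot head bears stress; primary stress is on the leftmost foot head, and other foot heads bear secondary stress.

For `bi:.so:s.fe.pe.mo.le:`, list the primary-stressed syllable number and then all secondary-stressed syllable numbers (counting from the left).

primary 2, secondary 3, 5

Weights: 1 bi: L, 2 so:s H, 3 fe L, 4 pe L, 5 mo L, 6 le: L.
Parse left to right (heavy = foot alone; LL = one foot; stranded L unfooted): bi: (ˈso:s) (ˈfe.pe) (ˈmo.le:).
Foot heads: 2, 3, 5.
Primary stress on the leftmost head = syllable 2.
Secondary stress on 3, 5: bi:.ˈso:s.ˌfe.pe.ˌmo.le:.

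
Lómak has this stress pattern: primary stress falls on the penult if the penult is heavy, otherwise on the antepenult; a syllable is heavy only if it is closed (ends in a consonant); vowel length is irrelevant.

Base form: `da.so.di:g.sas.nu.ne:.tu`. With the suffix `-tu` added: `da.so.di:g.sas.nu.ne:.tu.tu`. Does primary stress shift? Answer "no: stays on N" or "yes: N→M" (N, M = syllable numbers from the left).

Base `da.so.di:g.sas.nu.ne:.tu` (7 syllables):
  Weights: 5 nu L, 6 ne: L, 7 tu L.
  The penult (syllable 6, ne:) is light, so stress falls on the antepenult (syllable 5, nu).
  → primary stress on syllable 5.
Suffixed `da.so.di:g.sas.nu.ne:.tu.tu` (8 syllables):
  Weights: 6 ne: L, 7 tu L, 8 tu L.
  The penult (syllable 7, tu) is light, so stress falls on the antepenult (syllable 6, ne:).
  → primary stress on syllable 6.

yes: 5→6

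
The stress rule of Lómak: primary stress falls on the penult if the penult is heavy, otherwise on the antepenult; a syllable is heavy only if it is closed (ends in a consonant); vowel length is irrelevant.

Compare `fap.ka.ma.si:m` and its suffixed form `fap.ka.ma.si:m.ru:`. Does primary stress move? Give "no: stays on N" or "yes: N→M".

Base `fap.ka.ma.si:m` (4 syllables):
  Weights: 2 ka L, 3 ma L, 4 si:m H.
  The penult (syllable 3, ma) is light, so stress falls on the antepenult (syllable 2, ka).
  → primary stress on syllable 2.
Suffixed `fap.ka.ma.si:m.ru:` (5 syllables):
  Weights: 3 ma L, 4 si:m H, 5 ru: L.
  The penult (syllable 4, si:m) is heavy, so it takes stress.
  → primary stress on syllable 4.

yes: 2→4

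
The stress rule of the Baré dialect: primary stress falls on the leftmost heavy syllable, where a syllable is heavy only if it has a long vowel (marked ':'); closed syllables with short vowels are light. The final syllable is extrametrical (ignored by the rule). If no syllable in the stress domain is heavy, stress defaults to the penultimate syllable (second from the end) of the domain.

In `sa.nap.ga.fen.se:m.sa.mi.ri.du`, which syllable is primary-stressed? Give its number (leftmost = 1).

5

The final syllable (9, du) is extrametrical; the stress domain is syllables 1–8.
Weights: 1 sa L, 2 nap L, 3 ga L, 4 fen L, 5 se:m H, 6 sa L, 7 mi L, 8 ri L.
Heavy syllables in the domain: 5. The leftmost is syllable 5 (se:m).
Primary stress: syllable 5 → sa.nap.ga.fen.ˈse:m.sa.mi.ri.du.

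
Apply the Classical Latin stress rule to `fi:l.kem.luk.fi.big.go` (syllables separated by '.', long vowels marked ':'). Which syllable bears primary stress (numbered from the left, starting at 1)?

Classical Latin: stress the penult if heavy (long vowel or closed), else the antepenult.
Weights: 4 fi L, 5 big H, 6 go L.
The penult (syllable 5, big) is heavy, so it takes stress.
Stress on syllable 5: fi:l.kem.luk.fi.ˈbig.go.

5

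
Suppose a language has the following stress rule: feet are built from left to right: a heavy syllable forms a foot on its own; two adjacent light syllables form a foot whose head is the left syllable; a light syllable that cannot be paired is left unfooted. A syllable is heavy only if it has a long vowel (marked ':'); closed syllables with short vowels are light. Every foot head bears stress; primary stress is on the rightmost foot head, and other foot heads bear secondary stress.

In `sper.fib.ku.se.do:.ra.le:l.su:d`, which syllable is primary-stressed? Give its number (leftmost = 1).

8

Weights: 1 sper L, 2 fib L, 3 ku L, 4 se L, 5 do: H, 6 ra L, 7 le:l H, 8 su:d H.
Parse left to right (heavy = foot alone; LL = one foot; stranded L unfooted): (ˈsper.fib) (ˈku.se) (ˈdo:) ra (ˈle:l) (ˈsu:d).
Foot heads: 1, 3, 5, 7, 8.
Primary stress on the rightmost head = syllable 8.
Primary stress: syllable 8 → sper.fib.ku.se.do:.ra.le:l.ˈsu:d.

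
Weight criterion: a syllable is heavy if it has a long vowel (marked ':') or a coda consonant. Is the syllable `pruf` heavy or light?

`pruf`: short vowel, closed (coda /f/). Closed → heavy.

heavy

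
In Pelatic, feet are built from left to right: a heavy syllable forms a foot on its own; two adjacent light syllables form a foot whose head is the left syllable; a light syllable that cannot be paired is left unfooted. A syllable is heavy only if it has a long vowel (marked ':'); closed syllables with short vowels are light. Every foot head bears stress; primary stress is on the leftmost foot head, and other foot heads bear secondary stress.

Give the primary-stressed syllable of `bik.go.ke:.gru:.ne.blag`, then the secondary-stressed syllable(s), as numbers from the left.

primary 1, secondary 3, 4, 5

Weights: 1 bik L, 2 go L, 3 ke: H, 4 gru: H, 5 ne L, 6 blag L.
Parse left to right (heavy = foot alone; LL = one foot; stranded L unfooted): (ˈbik.go) (ˈke:) (ˈgru:) (ˈne.blag).
Foot heads: 1, 3, 4, 5.
Primary stress on the leftmost head = syllable 1.
Secondary stress on 3, 4, 5: ˈbik.go.ˌke:.ˌgru:.ˌne.blag.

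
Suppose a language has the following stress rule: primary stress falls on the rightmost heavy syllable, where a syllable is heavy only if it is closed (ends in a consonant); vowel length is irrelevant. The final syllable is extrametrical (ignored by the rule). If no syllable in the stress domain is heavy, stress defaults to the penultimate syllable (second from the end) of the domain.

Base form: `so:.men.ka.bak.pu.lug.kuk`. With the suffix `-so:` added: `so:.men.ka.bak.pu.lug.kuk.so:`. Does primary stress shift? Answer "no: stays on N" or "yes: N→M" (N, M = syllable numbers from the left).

Base `so:.men.ka.bak.pu.lug.kuk` (7 syllables):
  The final syllable (7, kuk) is extrametrical; the stress domain is syllables 1–6.
  Weights: 1 so: L, 2 men H, 3 ka L, 4 bak H, 5 pu L, 6 lug H.
  Heavy syllables in the domain: 2, 4, 6. The rightmost is syllable 6 (lug).
  → primary stress on syllable 6.
Suffixed `so:.men.ka.bak.pu.lug.kuk.so:` (8 syllables):
  The final syllable (8, so:) is extrametrical; the stress domain is syllables 1–7.
  Weights: 1 so: L, 2 men H, 3 ka L, 4 bak H, 5 pu L, 6 lug H, 7 kuk H.
  Heavy syllables in the domain: 2, 4, 6, 7. The rightmost is syllable 7 (kuk).
  → primary stress on syllable 7.

yes: 6→7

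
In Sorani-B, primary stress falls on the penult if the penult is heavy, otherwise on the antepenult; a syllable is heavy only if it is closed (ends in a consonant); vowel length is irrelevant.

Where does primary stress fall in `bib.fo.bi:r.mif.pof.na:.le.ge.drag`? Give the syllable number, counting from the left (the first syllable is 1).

7

Weights: 7 le L, 8 ge L, 9 drag H.
The penult (syllable 8, ge) is light, so stress falls on the antepenult (syllable 7, le).
Primary stress: syllable 7 → bib.fo.bi:r.mif.pof.na:.ˈle.ge.drag.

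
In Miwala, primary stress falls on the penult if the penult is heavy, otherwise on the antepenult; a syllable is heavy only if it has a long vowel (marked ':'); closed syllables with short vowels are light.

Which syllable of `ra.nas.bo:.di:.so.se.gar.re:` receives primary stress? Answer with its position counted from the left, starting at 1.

6

Weights: 6 se L, 7 gar L, 8 re: H.
The penult (syllable 7, gar) is light, so stress falls on the antepenult (syllable 6, se).
Primary stress: syllable 6 → ra.nas.bo:.di:.so.ˈse.gar.re:.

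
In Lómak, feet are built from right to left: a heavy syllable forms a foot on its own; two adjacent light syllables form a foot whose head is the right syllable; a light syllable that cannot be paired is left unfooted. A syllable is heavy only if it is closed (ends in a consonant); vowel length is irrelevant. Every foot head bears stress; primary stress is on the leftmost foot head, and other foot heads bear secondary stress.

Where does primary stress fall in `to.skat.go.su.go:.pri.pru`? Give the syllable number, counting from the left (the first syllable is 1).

Weights: 1 to L, 2 skat H, 3 go L, 4 su L, 5 go: L, 6 pri L, 7 pru L.
Parse right to left (heavy = foot alone; LL = one foot; stranded L unfooted): to (ˈskat) go (su.ˈgo:) (pri.ˈpru).
Foot heads: 2, 5, 7.
Primary stress on the leftmost head = syllable 2.
Primary stress: syllable 2 → to.ˈskat.go.su.go:.pri.pru.

2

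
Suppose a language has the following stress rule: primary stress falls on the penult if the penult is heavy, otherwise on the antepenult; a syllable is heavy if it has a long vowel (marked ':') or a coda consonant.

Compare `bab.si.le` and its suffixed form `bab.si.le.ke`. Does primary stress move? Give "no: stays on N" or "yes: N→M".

Base `bab.si.le` (3 syllables):
  Weights: 1 bab H, 2 si L, 3 le L.
  The penult (syllable 2, si) is light, so stress falls on the antepenult (syllable 1, bab).
  → primary stress on syllable 1.
Suffixed `bab.si.le.ke` (4 syllables):
  Weights: 2 si L, 3 le L, 4 ke L.
  The penult (syllable 3, le) is light, so stress falls on the antepenult (syllable 2, si).
  → primary stress on syllable 2.

yes: 1→2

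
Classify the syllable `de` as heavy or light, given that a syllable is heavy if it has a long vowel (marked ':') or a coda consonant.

light

`de`: short vowel, open (no coda). Short vowel, open → light.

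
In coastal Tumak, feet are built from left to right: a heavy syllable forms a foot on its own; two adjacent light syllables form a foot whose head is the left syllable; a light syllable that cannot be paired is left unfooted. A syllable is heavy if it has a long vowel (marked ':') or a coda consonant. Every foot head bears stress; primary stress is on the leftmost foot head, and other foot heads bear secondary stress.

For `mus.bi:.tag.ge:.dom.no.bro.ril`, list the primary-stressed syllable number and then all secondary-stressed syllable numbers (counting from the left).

Weights: 1 mus H, 2 bi: H, 3 tag H, 4 ge: H, 5 dom H, 6 no L, 7 bro L, 8 ril H.
Parse left to right (heavy = foot alone; LL = one foot; stranded L unfooted): (ˈmus) (ˈbi:) (ˈtag) (ˈge:) (ˈdom) (ˈno.bro) (ˈril).
Foot heads: 1, 2, 3, 4, 5, 6, 8.
Primary stress on the leftmost head = syllable 1.
Secondary stress on 2, 3, 4, 5, 6, 8: ˈmus.ˌbi:.ˌtag.ˌge:.ˌdom.ˌno.bro.ˌril.

primary 1, secondary 2, 3, 4, 5, 6, 8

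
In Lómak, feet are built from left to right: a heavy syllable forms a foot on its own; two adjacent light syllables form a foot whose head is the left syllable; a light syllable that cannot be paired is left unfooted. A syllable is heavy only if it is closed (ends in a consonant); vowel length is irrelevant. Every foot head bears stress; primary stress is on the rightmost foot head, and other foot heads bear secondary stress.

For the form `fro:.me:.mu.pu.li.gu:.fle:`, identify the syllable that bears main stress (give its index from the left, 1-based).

Weights: 1 fro: L, 2 me: L, 3 mu L, 4 pu L, 5 li L, 6 gu: L, 7 fle: L.
Parse left to right (heavy = foot alone; LL = one foot; stranded L unfooted): (ˈfro:.me:) (ˈmu.pu) (ˈli.gu:) fle:.
Foot heads: 1, 3, 5.
Primary stress on the rightmost head = syllable 5.
Primary stress: syllable 5 → fro:.me:.mu.pu.ˈli.gu:.fle:.

5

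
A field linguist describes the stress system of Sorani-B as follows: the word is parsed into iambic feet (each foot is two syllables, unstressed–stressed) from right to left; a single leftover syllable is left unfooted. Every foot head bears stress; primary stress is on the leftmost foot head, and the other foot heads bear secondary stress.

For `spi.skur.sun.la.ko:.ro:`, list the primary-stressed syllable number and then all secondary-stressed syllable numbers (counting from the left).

primary 2, secondary 4, 6

Parse right to left into iambic (σˈσ) feet: (spi.ˈskur) (sun.ˈla) (ko:.ˈro:).
Foot heads (stressed positions): 2, 4, 6.
End Rule Leftmost: primary stress on the leftmost head = syllable 2.
Secondary stress on 4, 6: spi.ˈskur.sun.ˌla.ko:.ˌro:.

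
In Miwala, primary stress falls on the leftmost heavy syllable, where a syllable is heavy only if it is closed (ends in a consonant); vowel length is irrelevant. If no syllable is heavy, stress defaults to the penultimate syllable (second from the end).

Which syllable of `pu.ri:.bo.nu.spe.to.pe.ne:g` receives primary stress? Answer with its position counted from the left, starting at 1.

Weights: 1 pu L, 2 ri: L, 3 bo L, 4 nu L, 5 spe L, 6 to L, 7 pe L, 8 ne:g H.
Heavy syllables in the domain: 8. The leftmost is syllable 8 (ne:g).
Primary stress: syllable 8 → pu.ri:.bo.nu.spe.to.pe.ˈne:g.

8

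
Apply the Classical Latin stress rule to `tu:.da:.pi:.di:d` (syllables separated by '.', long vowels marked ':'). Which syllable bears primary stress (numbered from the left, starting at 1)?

Classical Latin: stress the penult if heavy (long vowel or closed), else the antepenult.
Weights: 2 da: H, 3 pi: H, 4 di:d H.
The penult (syllable 3, pi:) is heavy, so it takes stress.
Stress on syllable 3: tu:.da:.ˈpi:.di:d.

3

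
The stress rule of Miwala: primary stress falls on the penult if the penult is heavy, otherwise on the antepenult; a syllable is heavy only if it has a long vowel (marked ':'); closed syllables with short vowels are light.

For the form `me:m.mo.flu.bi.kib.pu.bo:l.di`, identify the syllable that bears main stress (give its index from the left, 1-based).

7

Weights: 6 pu L, 7 bo:l H, 8 di L.
The penult (syllable 7, bo:l) is heavy, so it takes stress.
Primary stress: syllable 7 → me:m.mo.flu.bi.kib.pu.ˈbo:l.di.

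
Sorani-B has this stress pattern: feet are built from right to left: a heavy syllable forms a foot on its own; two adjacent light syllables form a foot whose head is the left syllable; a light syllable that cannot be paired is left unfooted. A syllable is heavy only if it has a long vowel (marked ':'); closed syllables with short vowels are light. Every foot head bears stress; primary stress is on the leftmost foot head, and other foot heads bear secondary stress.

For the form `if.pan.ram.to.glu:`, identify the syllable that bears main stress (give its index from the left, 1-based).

1

Weights: 1 if L, 2 pan L, 3 ram L, 4 to L, 5 glu: H.
Parse right to left (heavy = foot alone; LL = one foot; stranded L unfooted): (ˈif.pan) (ˈram.to) (ˈglu:).
Foot heads: 1, 3, 5.
Primary stress on the leftmost head = syllable 1.
Primary stress: syllable 1 → ˈif.pan.ram.to.glu:.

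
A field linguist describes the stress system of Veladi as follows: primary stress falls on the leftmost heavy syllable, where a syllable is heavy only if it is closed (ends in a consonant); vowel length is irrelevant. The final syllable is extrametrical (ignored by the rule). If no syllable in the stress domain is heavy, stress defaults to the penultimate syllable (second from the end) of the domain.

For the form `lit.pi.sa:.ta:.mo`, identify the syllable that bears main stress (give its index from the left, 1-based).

The final syllable (5, mo) is extrametrical; the stress domain is syllables 1–4.
Weights: 1 lit H, 2 pi L, 3 sa: L, 4 ta: L.
Heavy syllables in the domain: 1. The leftmost is syllable 1 (lit).
Primary stress: syllable 1 → ˈlit.pi.sa:.ta:.mo.

1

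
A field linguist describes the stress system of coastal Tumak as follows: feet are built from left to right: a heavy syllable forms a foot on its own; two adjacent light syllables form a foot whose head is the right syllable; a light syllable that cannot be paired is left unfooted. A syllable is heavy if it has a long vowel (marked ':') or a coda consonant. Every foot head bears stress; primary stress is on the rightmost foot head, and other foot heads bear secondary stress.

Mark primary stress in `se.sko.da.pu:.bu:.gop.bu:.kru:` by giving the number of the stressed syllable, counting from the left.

8

Weights: 1 se L, 2 sko L, 3 da L, 4 pu: H, 5 bu: H, 6 gop H, 7 bu: H, 8 kru: H.
Parse left to right (heavy = foot alone; LL = one foot; stranded L unfooted): (se.ˈsko) da (ˈpu:) (ˈbu:) (ˈgop) (ˈbu:) (ˈkru:).
Foot heads: 2, 4, 5, 6, 7, 8.
Primary stress on the rightmost head = syllable 8.
Primary stress: syllable 8 → se.sko.da.pu:.bu:.gop.bu:.ˈkru:.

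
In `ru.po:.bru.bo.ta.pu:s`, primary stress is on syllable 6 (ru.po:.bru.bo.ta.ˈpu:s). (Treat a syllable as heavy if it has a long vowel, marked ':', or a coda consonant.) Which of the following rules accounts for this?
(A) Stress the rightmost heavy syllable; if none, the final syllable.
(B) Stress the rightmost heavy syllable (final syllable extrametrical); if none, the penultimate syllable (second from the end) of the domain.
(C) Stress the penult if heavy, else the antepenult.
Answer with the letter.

Rule A → syllable 6 ✓.
Rule B → syllable 2 (observed: 6).
Rule C → syllable 4 (observed: 6).

A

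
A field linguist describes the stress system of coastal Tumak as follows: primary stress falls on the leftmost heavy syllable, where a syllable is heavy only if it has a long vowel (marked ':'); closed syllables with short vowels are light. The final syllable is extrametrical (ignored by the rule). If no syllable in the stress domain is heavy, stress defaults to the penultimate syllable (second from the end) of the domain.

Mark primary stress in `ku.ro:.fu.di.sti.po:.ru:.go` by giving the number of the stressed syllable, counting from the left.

The final syllable (8, go) is extrametrical; the stress domain is syllables 1–7.
Weights: 1 ku L, 2 ro: H, 3 fu L, 4 di L, 5 sti L, 6 po: H, 7 ru: H.
Heavy syllables in the domain: 2, 6, 7. The leftmost is syllable 2 (ro:).
Primary stress: syllable 2 → ku.ˈro:.fu.di.sti.po:.ru:.go.

2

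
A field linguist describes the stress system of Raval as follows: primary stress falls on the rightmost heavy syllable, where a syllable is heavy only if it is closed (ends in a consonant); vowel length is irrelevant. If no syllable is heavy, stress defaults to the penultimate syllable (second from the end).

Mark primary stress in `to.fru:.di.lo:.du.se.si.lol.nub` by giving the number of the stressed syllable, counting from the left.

9

Weights: 1 to L, 2 fru: L, 3 di L, 4 lo: L, 5 du L, 6 se L, 7 si L, 8 lol H, 9 nub H.
Heavy syllables in the domain: 8, 9. The rightmost is syllable 9 (nub).
Primary stress: syllable 9 → to.fru:.di.lo:.du.se.si.lol.ˈnub.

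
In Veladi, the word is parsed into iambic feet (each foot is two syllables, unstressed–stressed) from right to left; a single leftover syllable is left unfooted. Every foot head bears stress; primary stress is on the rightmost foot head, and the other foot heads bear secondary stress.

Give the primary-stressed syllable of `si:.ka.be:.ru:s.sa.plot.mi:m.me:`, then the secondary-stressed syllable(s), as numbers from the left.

Parse right to left into iambic (σˈσ) feet: (si:.ˈka) (be:.ˈru:s) (sa.ˈplot) (mi:m.ˈme:).
Foot heads (stressed positions): 2, 4, 6, 8.
End Rule Rightmost: primary stress on the rightmost head = syllable 8.
Secondary stress on 2, 4, 6: si:.ˌka.be:.ˌru:s.sa.ˌplot.mi:m.ˈme:.

primary 8, secondary 2, 4, 6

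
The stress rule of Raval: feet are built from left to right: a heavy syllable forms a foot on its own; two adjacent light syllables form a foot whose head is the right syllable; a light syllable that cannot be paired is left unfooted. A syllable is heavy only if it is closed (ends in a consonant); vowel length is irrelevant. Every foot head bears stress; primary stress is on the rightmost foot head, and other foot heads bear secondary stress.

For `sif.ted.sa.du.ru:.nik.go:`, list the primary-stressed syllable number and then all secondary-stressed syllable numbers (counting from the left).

Weights: 1 sif H, 2 ted H, 3 sa L, 4 du L, 5 ru: L, 6 nik H, 7 go: L.
Parse left to right (heavy = foot alone; LL = one foot; stranded L unfooted): (ˈsif) (ˈted) (sa.ˈdu) ru: (ˈnik) go:.
Foot heads: 1, 2, 4, 6.
Primary stress on the rightmost head = syllable 6.
Secondary stress on 1, 2, 4: ˌsif.ˌted.sa.ˌdu.ru:.ˈnik.go:.

primary 6, secondary 1, 2, 4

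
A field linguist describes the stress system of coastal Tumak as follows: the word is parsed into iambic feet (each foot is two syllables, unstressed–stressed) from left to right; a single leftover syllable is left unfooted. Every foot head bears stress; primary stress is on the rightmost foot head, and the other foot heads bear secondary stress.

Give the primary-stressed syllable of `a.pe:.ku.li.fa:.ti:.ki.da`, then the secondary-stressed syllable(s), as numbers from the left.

Parse left to right into iambic (σˈσ) feet: (a.ˈpe:) (ku.ˈli) (fa:.ˈti:) (ki.ˈda).
Foot heads (stressed positions): 2, 4, 6, 8.
End Rule Rightmost: primary stress on the rightmost head = syllable 8.
Secondary stress on 2, 4, 6: a.ˌpe:.ku.ˌli.fa:.ˌti:.ki.ˈda.

primary 8, secondary 2, 4, 6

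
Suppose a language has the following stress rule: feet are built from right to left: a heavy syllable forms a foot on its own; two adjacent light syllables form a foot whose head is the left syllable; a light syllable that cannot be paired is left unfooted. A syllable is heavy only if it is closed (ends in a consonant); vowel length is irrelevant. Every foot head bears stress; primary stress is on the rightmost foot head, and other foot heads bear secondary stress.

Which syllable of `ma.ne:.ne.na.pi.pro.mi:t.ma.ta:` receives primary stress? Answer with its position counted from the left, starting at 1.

Weights: 1 ma L, 2 ne: L, 3 ne L, 4 na L, 5 pi L, 6 pro L, 7 mi:t H, 8 ma L, 9 ta: L.
Parse right to left (heavy = foot alone; LL = one foot; stranded L unfooted): (ˈma.ne:) (ˈne.na) (ˈpi.pro) (ˈmi:t) (ˈma.ta:).
Foot heads: 1, 3, 5, 7, 8.
Primary stress on the rightmost head = syllable 8.
Primary stress: syllable 8 → ma.ne:.ne.na.pi.pro.mi:t.ˈma.ta:.

8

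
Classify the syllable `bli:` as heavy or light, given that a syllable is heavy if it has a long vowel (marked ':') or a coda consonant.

`bli:`: long vowel, open (no coda). Long vowel → heavy.

heavy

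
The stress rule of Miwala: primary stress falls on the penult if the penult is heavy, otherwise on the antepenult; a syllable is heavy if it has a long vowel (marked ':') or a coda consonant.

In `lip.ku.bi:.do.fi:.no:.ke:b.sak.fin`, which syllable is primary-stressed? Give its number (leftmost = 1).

Weights: 7 ke:b H, 8 sak H, 9 fin H.
The penult (syllable 8, sak) is heavy, so it takes stress.
Primary stress: syllable 8 → lip.ku.bi:.do.fi:.no:.ke:b.ˈsak.fin.

8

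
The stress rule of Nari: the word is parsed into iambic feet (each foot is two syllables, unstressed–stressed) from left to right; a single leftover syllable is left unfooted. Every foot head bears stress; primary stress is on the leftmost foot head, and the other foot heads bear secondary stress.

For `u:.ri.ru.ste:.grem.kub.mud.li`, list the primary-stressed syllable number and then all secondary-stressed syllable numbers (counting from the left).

Parse left to right into iambic (σˈσ) feet: (u:.ˈri) (ru.ˈste:) (grem.ˈkub) (mud.ˈli).
Foot heads (stressed positions): 2, 4, 6, 8.
End Rule Leftmost: primary stress on the leftmost head = syllable 2.
Secondary stress on 4, 6, 8: u:.ˈri.ru.ˌste:.grem.ˌkub.mud.ˌli.

primary 2, secondary 4, 6, 8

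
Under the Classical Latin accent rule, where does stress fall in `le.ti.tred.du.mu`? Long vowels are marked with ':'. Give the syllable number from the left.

Classical Latin: stress the penult if heavy (long vowel or closed), else the antepenult.
Weights: 3 tred H, 4 du L, 5 mu L.
The penult (syllable 4, du) is light, so stress falls on the antepenult (syllable 3, tred).
Stress on syllable 3: le.ti.ˈtred.du.mu.

3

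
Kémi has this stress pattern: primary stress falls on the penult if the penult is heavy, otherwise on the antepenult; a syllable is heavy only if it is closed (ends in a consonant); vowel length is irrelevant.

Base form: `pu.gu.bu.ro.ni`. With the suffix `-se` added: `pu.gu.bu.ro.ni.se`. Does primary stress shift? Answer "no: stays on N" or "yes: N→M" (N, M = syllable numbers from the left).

Base `pu.gu.bu.ro.ni` (5 syllables):
  Weights: 3 bu L, 4 ro L, 5 ni L.
  The penult (syllable 4, ro) is light, so stress falls on the antepenult (syllable 3, bu).
  → primary stress on syllable 3.
Suffixed `pu.gu.bu.ro.ni.se` (6 syllables):
  Weights: 4 ro L, 5 ni L, 6 se L.
  The penult (syllable 5, ni) is light, so stress falls on the antepenult (syllable 4, ro).
  → primary stress on syllable 4.

yes: 3→4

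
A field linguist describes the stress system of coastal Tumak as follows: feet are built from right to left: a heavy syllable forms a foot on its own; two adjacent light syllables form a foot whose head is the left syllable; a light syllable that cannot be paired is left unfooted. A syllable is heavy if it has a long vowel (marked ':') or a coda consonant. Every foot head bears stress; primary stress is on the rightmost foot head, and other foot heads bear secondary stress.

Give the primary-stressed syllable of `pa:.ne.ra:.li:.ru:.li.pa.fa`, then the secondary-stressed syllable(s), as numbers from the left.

Weights: 1 pa: H, 2 ne L, 3 ra: H, 4 li: H, 5 ru: H, 6 li L, 7 pa L, 8 fa L.
Parse right to left (heavy = foot alone; LL = one foot; stranded L unfooted): (ˈpa:) ne (ˈra:) (ˈli:) (ˈru:) li (ˈpa.fa).
Foot heads: 1, 3, 4, 5, 7.
Primary stress on the rightmost head = syllable 7.
Secondary stress on 1, 3, 4, 5: ˌpa:.ne.ˌra:.ˌli:.ˌru:.li.ˈpa.fa.

primary 7, secondary 1, 3, 4, 5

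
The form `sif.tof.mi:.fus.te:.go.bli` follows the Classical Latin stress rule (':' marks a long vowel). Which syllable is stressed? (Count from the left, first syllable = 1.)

Classical Latin: stress the penult if heavy (long vowel or closed), else the antepenult.
Weights: 5 te: H, 6 go L, 7 bli L.
The penult (syllable 6, go) is light, so stress falls on the antepenult (syllable 5, te:).
Stress on syllable 5: sif.tof.mi:.fus.ˈte:.go.bli.

5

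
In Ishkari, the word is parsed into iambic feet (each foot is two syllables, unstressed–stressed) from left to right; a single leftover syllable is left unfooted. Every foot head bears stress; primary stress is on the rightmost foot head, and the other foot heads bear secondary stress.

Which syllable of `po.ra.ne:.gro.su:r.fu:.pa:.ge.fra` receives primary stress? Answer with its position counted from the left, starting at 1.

Parse left to right into iambic (σˈσ) feet: (po.ˈra) (ne:.ˈgro) (su:r.ˈfu:) (pa:.ˈge) fra. Syllable 9 is left unfooted.
Foot heads (stressed positions): 2, 4, 6, 8.
End Rule Rightmost: primary stress on the rightmost head = syllable 8.
Primary stress: syllable 8 → po.ra.ne:.gro.su:r.fu:.pa:.ˈge.fra.

8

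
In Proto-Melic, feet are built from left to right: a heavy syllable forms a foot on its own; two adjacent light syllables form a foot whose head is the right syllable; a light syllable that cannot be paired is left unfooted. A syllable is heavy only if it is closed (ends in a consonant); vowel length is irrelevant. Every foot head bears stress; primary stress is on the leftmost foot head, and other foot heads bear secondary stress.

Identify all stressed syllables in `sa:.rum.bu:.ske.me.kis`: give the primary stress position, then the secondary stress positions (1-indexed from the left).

primary 2, secondary 4, 6

Weights: 1 sa: L, 2 rum H, 3 bu: L, 4 ske L, 5 me L, 6 kis H.
Parse left to right (heavy = foot alone; LL = one foot; stranded L unfooted): sa: (ˈrum) (bu:.ˈske) me (ˈkis).
Foot heads: 2, 4, 6.
Primary stress on the leftmost head = syllable 2.
Secondary stress on 4, 6: sa:.ˈrum.bu:.ˌske.me.ˌkis.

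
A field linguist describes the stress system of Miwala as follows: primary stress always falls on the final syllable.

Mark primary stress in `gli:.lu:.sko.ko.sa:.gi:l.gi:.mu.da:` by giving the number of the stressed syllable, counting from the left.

9

The word has 9 syllables; the final syllable is syllable 9 (da:).
Primary stress: syllable 9 → gli:.lu:.sko.ko.sa:.gi:l.gi:.mu.ˈda:.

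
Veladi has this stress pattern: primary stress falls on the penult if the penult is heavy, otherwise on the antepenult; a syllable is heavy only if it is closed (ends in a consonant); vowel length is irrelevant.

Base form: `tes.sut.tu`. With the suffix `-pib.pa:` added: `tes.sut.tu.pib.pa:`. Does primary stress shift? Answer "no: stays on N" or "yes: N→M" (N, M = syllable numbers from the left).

Base `tes.sut.tu` (3 syllables):
  Weights: 1 tes H, 2 sut H, 3 tu L.
  The penult (syllable 2, sut) is heavy, so it takes stress.
  → primary stress on syllable 2.
Suffixed `tes.sut.tu.pib.pa:` (5 syllables):
  Weights: 3 tu L, 4 pib H, 5 pa: L.
  The penult (syllable 4, pib) is heavy, so it takes stress.
  → primary stress on syllable 4.

yes: 2→4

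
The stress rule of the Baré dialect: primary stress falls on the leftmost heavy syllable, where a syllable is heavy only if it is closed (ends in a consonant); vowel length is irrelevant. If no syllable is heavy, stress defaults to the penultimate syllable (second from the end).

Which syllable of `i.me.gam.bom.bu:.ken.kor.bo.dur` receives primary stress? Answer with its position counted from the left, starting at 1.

3

Weights: 1 i L, 2 me L, 3 gam H, 4 bom H, 5 bu: L, 6 ken H, 7 kor H, 8 bo L, 9 dur H.
Heavy syllables in the domain: 3, 4, 6, 7, 9. The leftmost is syllable 3 (gam).
Primary stress: syllable 3 → i.me.ˈgam.bom.bu:.ken.kor.bo.dur.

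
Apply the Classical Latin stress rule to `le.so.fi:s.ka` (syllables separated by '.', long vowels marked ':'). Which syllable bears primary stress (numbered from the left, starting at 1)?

3

Classical Latin: stress the penult if heavy (long vowel or closed), else the antepenult.
Weights: 2 so L, 3 fi:s H, 4 ka L.
The penult (syllable 3, fi:s) is heavy, so it takes stress.
Stress on syllable 3: le.so.ˈfi:s.ka.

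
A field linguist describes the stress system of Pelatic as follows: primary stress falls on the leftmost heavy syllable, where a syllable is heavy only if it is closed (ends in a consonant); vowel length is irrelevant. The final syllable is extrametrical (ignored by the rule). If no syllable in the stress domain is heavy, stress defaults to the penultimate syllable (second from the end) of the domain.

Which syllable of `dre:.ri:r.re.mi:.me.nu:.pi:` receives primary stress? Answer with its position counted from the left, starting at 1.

The final syllable (7, pi:) is extrametrical; the stress domain is syllables 1–6.
Weights: 1 dre: L, 2 ri:r H, 3 re L, 4 mi: L, 5 me L, 6 nu: L.
Heavy syllables in the domain: 2. The leftmost is syllable 2 (ri:r).
Primary stress: syllable 2 → dre:.ˈri:r.re.mi:.me.nu:.pi:.

2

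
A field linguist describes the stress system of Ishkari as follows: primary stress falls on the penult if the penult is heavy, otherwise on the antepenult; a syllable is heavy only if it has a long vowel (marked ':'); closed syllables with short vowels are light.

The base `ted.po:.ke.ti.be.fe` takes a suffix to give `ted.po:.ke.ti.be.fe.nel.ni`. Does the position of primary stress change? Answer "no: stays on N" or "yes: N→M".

Base `ted.po:.ke.ti.be.fe` (6 syllables):
  Weights: 4 ti L, 5 be L, 6 fe L.
  The penult (syllable 5, be) is light, so stress falls on the antepenult (syllable 4, ti).
  → primary stress on syllable 4.
Suffixed `ted.po:.ke.ti.be.fe.nel.ni` (8 syllables):
  Weights: 6 fe L, 7 nel L, 8 ni L.
  The penult (syllable 7, nel) is light, so stress falls on the antepenult (syllable 6, fe).
  → primary stress on syllable 6.

yes: 4→6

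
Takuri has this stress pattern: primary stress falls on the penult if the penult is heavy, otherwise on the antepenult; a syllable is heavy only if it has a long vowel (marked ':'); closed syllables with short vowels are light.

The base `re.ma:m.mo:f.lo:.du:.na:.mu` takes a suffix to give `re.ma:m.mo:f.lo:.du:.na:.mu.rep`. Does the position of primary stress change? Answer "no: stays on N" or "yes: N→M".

Base `re.ma:m.mo:f.lo:.du:.na:.mu` (7 syllables):
  Weights: 5 du: H, 6 na: H, 7 mu L.
  The penult (syllable 6, na:) is heavy, so it takes stress.
  → primary stress on syllable 6.
Suffixed `re.ma:m.mo:f.lo:.du:.na:.mu.rep` (8 syllables):
  Weights: 6 na: H, 7 mu L, 8 rep L.
  The penult (syllable 7, mu) is light, so stress falls on the antepenult (syllable 6, na:).
  → primary stress on syllable 6.

no: stays on 6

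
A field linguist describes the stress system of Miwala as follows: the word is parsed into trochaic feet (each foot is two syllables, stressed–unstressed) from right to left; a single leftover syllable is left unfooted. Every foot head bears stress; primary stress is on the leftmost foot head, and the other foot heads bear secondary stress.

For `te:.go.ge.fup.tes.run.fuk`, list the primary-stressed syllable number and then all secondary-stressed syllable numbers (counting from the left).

primary 2, secondary 4, 6

Parse right to left into trochaic (ˈσσ) feet: te: (ˈgo.ge) (ˈfup.tes) (ˈrun.fuk). Syllable 1 is left unfooted.
Foot heads (stressed positions): 2, 4, 6.
End Rule Leftmost: primary stress on the leftmost head = syllable 2.
Secondary stress on 4, 6: te:.ˈgo.ge.ˌfup.tes.ˌrun.fuk.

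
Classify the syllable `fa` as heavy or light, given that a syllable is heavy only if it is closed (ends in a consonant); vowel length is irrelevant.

`fa`: short vowel, open (no coda). Open (no coda) → light.

light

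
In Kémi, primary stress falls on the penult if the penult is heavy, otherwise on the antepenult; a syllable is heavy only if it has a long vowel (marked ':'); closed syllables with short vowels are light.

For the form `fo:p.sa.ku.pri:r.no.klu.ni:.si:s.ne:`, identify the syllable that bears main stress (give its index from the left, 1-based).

Weights: 7 ni: H, 8 si:s H, 9 ne: H.
The penult (syllable 8, si:s) is heavy, so it takes stress.
Primary stress: syllable 8 → fo:p.sa.ku.pri:r.no.klu.ni:.ˈsi:s.ne:.

8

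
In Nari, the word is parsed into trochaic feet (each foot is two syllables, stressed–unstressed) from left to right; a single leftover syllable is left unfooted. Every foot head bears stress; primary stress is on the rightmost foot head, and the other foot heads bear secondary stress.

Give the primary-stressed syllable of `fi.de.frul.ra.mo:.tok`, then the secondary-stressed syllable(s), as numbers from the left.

Parse left to right into trochaic (ˈσσ) feet: (ˈfi.de) (ˈfrul.ra) (ˈmo:.tok).
Foot heads (stressed positions): 1, 3, 5.
End Rule Rightmost: primary stress on the rightmost head = syllable 5.
Secondary stress on 1, 3: ˌfi.de.ˌfrul.ra.ˈmo:.tok.

primary 5, secondary 1, 3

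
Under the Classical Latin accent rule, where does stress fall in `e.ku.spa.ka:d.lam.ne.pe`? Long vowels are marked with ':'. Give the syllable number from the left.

5

Classical Latin: stress the penult if heavy (long vowel or closed), else the antepenult.
Weights: 5 lam H, 6 ne L, 7 pe L.
The penult (syllable 6, ne) is light, so stress falls on the antepenult (syllable 5, lam).
Stress on syllable 5: e.ku.spa.ka:d.ˈlam.ne.pe.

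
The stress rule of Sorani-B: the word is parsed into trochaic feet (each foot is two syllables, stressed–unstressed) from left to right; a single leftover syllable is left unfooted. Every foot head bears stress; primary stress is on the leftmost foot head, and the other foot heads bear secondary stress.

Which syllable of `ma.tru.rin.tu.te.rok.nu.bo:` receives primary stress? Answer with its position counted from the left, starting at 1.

Parse left to right into trochaic (ˈσσ) feet: (ˈma.tru) (ˈrin.tu) (ˈte.rok) (ˈnu.bo:).
Foot heads (stressed positions): 1, 3, 5, 7.
End Rule Leftmost: primary stress on the leftmost head = syllable 1.
Primary stress: syllable 1 → ˈma.tru.rin.tu.te.rok.nu.bo:.

1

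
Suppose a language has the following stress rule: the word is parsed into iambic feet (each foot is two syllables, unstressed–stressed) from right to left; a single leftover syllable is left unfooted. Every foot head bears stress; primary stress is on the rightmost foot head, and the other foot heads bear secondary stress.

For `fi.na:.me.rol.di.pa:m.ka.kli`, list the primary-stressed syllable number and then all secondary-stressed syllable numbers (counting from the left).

Parse right to left into iambic (σˈσ) feet: (fi.ˈna:) (me.ˈrol) (di.ˈpa:m) (ka.ˈkli).
Foot heads (stressed positions): 2, 4, 6, 8.
End Rule Rightmost: primary stress on the rightmost head = syllable 8.
Secondary stress on 2, 4, 6: fi.ˌna:.me.ˌrol.di.ˌpa:m.ka.ˈkli.

primary 8, secondary 2, 4, 6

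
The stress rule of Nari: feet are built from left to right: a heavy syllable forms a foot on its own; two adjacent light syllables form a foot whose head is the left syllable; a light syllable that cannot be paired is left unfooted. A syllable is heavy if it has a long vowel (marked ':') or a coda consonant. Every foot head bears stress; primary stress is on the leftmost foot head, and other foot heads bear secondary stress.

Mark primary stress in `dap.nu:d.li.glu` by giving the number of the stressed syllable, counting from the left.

Weights: 1 dap H, 2 nu:d H, 3 li L, 4 glu L.
Parse left to right (heavy = foot alone; LL = one foot; stranded L unfooted): (ˈdap) (ˈnu:d) (ˈli.glu).
Foot heads: 1, 2, 3.
Primary stress on the leftmost head = syllable 1.
Primary stress: syllable 1 → ˈdap.nu:d.li.glu.

1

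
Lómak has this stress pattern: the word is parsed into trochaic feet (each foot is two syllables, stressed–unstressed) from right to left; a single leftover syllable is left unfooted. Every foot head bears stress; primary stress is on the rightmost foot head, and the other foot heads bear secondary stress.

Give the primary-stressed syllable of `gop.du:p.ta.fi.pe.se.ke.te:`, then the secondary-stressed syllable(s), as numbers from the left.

primary 7, secondary 1, 3, 5

Parse right to left into trochaic (ˈσσ) feet: (ˈgop.du:p) (ˈta.fi) (ˈpe.se) (ˈke.te:).
Foot heads (stressed positions): 1, 3, 5, 7.
End Rule Rightmost: primary stress on the rightmost head = syllable 7.
Secondary stress on 1, 3, 5: ˌgop.du:p.ˌta.fi.ˌpe.se.ˈke.te:.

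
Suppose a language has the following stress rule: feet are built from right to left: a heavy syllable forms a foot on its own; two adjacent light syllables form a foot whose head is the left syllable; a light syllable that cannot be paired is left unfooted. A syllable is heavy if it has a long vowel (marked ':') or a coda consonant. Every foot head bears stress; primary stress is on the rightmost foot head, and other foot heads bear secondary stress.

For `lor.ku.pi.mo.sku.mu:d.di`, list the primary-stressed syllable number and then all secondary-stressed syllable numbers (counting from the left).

primary 6, secondary 1, 2, 4

Weights: 1 lor H, 2 ku L, 3 pi L, 4 mo L, 5 sku L, 6 mu:d H, 7 di L.
Parse right to left (heavy = foot alone; LL = one foot; stranded L unfooted): (ˈlor) (ˈku.pi) (ˈmo.sku) (ˈmu:d) di.
Foot heads: 1, 2, 4, 6.
Primary stress on the rightmost head = syllable 6.
Secondary stress on 1, 2, 4: ˌlor.ˌku.pi.ˌmo.sku.ˈmu:d.di.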